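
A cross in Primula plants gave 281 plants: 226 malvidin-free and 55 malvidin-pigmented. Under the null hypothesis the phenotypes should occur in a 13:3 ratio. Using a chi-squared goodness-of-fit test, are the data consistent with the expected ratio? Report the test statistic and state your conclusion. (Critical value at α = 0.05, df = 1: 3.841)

0.125; consistent

Under the 13:3 hypothesis (Σ ratio = 16, N = 281):
  malvidin-free: 281 × 13/16 = 228.3125
  malvidin-pigmented: 281 × 3/16 = 52.6875
χ² = Σ (O − E)² / E
  malvidin-free: (226 − 228.3125)² / 228.3125 = 0.0234
  malvidin-pigmented: (55 − 52.6875)² / 52.6875 = 0.1015
χ² = 0.0234 + 0.1015 = 0.1249 ≈ 0.125
Degrees of freedom = 2 − 1 = 1; critical value at α = 0.05 is 3.841.
Since 0.125 < 3.841, we fail to reject the null hypothesis — the data are consistent with the 13:3 ratio.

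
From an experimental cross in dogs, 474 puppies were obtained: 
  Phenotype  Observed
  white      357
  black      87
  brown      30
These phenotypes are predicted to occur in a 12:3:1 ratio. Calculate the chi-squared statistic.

The 12:3:1 ratio has 16 parts, so with N = 474 the expected counts are:
  white: 474 × 12/16 = 355.5
  black: 474 × 3/16 = 88.875
  brown: 474 × 1/16 = 29.625
χ² = Σ (O − E)² / E
  white: (357 − 355.5)² / 355.5 = 0.0063
  black: (87 − 88.875)² / 88.875 = 0.0396
  brown: (30 − 29.625)² / 29.625 = 0.0047
χ² = 0.0063 + 0.0396 + 0.0047 = 0.0506 ≈ 0.051

0.051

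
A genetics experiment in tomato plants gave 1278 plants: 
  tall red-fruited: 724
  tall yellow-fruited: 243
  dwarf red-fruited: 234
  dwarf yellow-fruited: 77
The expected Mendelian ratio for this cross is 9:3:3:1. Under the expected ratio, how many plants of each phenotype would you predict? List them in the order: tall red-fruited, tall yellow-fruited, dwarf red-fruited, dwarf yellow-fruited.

Expected counts for N = 1278 under a 9:3:3:1 ratio (total parts = 16):
  tall red-fruited: 1278 × 9/16 = 718.875
  tall yellow-fruited: 1278 × 3/16 = 239.625
  dwarf red-fruited: 1278 × 3/16 = 239.625
  dwarf yellow-fruited: 1278 × 1/16 = 79.875

718.875, 239.625, 239.625, 79.875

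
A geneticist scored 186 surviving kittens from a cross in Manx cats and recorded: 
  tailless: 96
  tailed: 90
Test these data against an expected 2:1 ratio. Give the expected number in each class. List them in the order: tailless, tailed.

124, 62

The 2:1 ratio has 3 parts, so with N = 186 the expected counts are:
  tailless: 186 × 2/3 = 124
  tailed: 186 × 1/3 = 62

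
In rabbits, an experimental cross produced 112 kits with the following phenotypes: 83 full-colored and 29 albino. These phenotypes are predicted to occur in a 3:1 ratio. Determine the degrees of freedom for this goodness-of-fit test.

A goodness-of-fit test with 2 phenotype classes has df = 2 − 1 = 1.

1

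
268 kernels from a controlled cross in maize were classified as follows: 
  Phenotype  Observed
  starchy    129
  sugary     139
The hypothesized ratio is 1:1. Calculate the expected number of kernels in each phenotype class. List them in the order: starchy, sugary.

Expected counts for N = 268 under a 1:1 ratio (total parts = 2):
  starchy: 268 × 1/2 = 134
  sugary: 268 × 1/2 = 134

134, 134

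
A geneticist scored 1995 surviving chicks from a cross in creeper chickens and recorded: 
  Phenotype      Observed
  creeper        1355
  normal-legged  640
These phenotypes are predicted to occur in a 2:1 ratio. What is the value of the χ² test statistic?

1.410

Expected counts for N = 1995 under a 2:1 ratio (total parts = 3):
  creeper: 1995 × 2/3 = 1330
  normal-legged: 1995 × 1/3 = 665
χ² = Σ (O − E)² / E
  creeper: (1355 − 1330)² / 1330 = 0.4699
  normal-legged: (640 − 665)² / 665 = 0.9398
χ² = 0.4699 + 0.9398 = 1.4097 ≈ 1.410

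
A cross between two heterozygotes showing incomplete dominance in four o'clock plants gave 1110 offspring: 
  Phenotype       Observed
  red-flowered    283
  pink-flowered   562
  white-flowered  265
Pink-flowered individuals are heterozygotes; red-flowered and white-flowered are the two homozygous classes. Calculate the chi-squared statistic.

With incomplete dominance, a heterozygote × heterozygote cross gives a 1:2:1 phenotypic ratio.
Expected counts for N = 1110 under a 1:2:1 ratio (total parts = 4):
  red-flowered: 1110 × 1/4 = 277.5
  pink-flowered: 1110 × 2/4 = 555
  white-flowered: 1110 × 1/4 = 277.5
χ² = Σ (O − E)² / E
  red-flowered: (283 − 277.5)² / 277.5 = 0.1090
  pink-flowered: (562 − 555)² / 555 = 0.0883
  white-flowered: (265 − 277.5)² / 277.5 = 0.5631
χ² = 0.1090 + 0.0883 + 0.5631 = 0.7604 ≈ 0.760

0.760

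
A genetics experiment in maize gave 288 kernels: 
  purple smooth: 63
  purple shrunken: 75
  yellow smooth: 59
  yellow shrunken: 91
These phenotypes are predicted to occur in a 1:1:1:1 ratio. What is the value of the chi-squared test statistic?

8.611

Expected counts for N = 288 under a 1:1:1:1 ratio (total parts = 4):
  purple smooth: 288 × 1/4 = 72
  purple shrunken: 288 × 1/4 = 72
  yellow smooth: 288 × 1/4 = 72
  yellow shrunken: 288 × 1/4 = 72
χ² = Σ (O − E)² / E
  purple smooth: (63 − 72)² / 72 = 1.1250
  purple shrunken: (75 − 72)² / 72 = 0.1250
  yellow smooth: (59 − 72)² / 72 = 2.3472
  yellow shrunken: (91 − 72)² / 72 = 5.0139
χ² = 1.1250 + 0.1250 + 2.3472 + 5.0139 = 8.6111 ≈ 8.611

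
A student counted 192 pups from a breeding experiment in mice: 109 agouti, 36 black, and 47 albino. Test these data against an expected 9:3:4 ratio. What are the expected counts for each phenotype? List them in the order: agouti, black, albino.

108, 36, 48

Under the 9:3:4 hypothesis (Σ ratio = 16, N = 192):
  agouti: 192 × 9/16 = 108
  black: 192 × 3/16 = 36
  albino: 192 × 4/16 = 48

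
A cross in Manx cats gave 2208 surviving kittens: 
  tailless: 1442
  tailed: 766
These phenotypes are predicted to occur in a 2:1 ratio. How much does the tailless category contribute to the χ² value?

0.611

Under the 2:1 hypothesis (Σ ratio = 3, N = 2208):
  tailless: 2208 × 2/3 = 1472
  tailed: 2208 × 1/3 = 736
Contribution of tailless: (1442 − 1472)² / 1472 = 0.6114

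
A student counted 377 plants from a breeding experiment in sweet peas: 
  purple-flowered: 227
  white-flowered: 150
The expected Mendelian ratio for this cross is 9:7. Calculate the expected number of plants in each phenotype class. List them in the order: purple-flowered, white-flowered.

Under the 9:7 hypothesis (Σ ratio = 16, N = 377):
  purple-flowered: 377 × 9/16 = 212.0625
  white-flowered: 377 × 7/16 = 164.9375

212.0625, 164.9375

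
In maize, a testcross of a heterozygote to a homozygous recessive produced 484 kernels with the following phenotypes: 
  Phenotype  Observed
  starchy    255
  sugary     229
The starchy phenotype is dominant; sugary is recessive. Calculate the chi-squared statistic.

1.397

A testcross of a heterozygote (Aa × aa) gives a 1:1 phenotypic ratio.
Total ratio parts = 2. Expected numbers out of 484:
  starchy: 484 × 1/2 = 242
  sugary: 484 × 1/2 = 242
χ² = Σ (O − E)² / E
  starchy: (255 − 242)² / 242 = 0.6983
  sugary: (229 − 242)² / 242 = 0.6983
χ² = 0.6983 + 0.6983 = 1.3966 ≈ 1.397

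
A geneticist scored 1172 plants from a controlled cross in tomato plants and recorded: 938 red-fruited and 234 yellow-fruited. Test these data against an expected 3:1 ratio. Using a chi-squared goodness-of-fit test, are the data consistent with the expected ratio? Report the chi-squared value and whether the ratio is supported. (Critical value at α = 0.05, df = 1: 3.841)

Expected counts for N = 1172 under a 3:1 ratio (total parts = 4):
  red-fruited: 1172 × 3/4 = 879
  yellow-fruited: 1172 × 1/4 = 293
χ² = Σ (O − E)² / E
  red-fruited: (938 − 879)² / 879 = 3.9602
  yellow-fruited: (234 − 293)² / 293 = 11.8805
χ² = 3.9602 + 11.8805 = 15.8407 ≈ 15.841
Degrees of freedom = 2 − 1 = 1; critical value at α = 0.05 is 3.841.
Since 15.841 > 3.841, we reject the null hypothesis — the data do not fit the 3:1 ratio.

15.841; not consistent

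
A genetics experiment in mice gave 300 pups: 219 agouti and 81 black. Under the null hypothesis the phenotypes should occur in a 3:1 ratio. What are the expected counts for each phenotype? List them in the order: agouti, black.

225, 75

Under the 3:1 hypothesis (Σ ratio = 4, N = 300):
  agouti: 300 × 3/4 = 225
  black: 300 × 1/4 = 75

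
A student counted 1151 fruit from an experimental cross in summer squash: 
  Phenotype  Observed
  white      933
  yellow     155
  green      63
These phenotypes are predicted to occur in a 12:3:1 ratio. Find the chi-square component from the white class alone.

5.636

Total ratio parts = 16. Expected numbers out of 1151:
  white: 1151 × 12/16 = 863.25
  yellow: 1151 × 3/16 = 215.8125
  green: 1151 × 1/16 = 71.9375
Contribution of white: (933 − 863.25)² / 863.25 = 5.6358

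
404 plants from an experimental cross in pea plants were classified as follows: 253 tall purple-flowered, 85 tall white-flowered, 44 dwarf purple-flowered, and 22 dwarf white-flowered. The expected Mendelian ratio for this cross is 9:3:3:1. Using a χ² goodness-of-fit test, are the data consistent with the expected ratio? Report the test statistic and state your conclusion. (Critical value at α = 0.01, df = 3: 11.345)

17.773; not consistent

The 9:3:3:1 ratio has 16 parts, so with N = 404 the expected counts are:
  tall purple-flowered: 404 × 9/16 = 227.25
  tall white-flowered: 404 × 3/16 = 75.75
  dwarf purple-flowered: 404 × 3/16 = 75.75
  dwarf white-flowered: 404 × 1/16 = 25.25
χ² = Σ (O − E)² / E
  tall purple-flowered: (253 − 227.25)² / 227.25 = 2.9178
  tall white-flowered: (85 − 75.75)² / 75.75 = 1.1295
  dwarf purple-flowered: (44 − 75.75)² / 75.75 = 13.3078
  dwarf white-flowered: (22 − 25.25)² / 25.25 = 0.4183
χ² = 2.9178 + 1.1295 + 13.3078 + 0.4183 = 17.7734 ≈ 17.773
Degrees of freedom = 4 − 1 = 3; critical value at α = 0.01 is 11.345.
Since 17.773 > 11.345, we reject the null hypothesis — the data do not fit the 9:3:3:1 ratio.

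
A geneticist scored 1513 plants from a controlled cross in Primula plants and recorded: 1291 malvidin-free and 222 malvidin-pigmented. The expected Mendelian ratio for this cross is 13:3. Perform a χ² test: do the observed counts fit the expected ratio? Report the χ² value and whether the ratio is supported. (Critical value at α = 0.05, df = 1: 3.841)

Total ratio parts = 16. Expected numbers out of 1513:
  malvidin-free: 1513 × 13/16 = 1229.3125
  malvidin-pigmented: 1513 × 3/16 = 283.6875
χ² = Σ (O − E)² / E
  malvidin-free: (1291 − 1229.3125)² / 1229.3125 = 3.0955
  malvidin-pigmented: (222 − 283.6875)² / 283.6875 = 13.4139
χ² = 3.0955 + 13.4139 = 16.5094 ≈ 16.509
Degrees of freedom = 2 − 1 = 1; critical value at α = 0.05 is 3.841.
Since 16.509 > 3.841, we reject the null hypothesis — the data do not fit the 13:3 ratio.

16.509; not consistent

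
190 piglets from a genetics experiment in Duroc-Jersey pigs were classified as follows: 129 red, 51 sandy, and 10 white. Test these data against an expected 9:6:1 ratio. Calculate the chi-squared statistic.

10.632

Under the 9:6:1 hypothesis (Σ ratio = 16, N = 190):
  red: 190 × 9/16 = 106.875
  sandy: 190 × 6/16 = 71.25
  white: 190 × 1/16 = 11.875
χ² = Σ (O − E)² / E
  red: (129 − 106.875)² / 106.875 = 4.5803
  sandy: (51 − 71.25)² / 71.25 = 5.7553
  white: (10 − 11.875)² / 11.875 = 0.2961
χ² = 4.5803 + 5.7553 + 0.2961 = 10.6317 ≈ 10.632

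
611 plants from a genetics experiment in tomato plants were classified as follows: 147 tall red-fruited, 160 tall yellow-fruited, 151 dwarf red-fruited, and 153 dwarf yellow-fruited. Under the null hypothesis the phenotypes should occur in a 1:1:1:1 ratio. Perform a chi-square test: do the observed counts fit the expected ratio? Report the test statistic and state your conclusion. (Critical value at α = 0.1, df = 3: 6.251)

Total ratio parts = 4. Expected numbers out of 611:
  tall red-fruited: 611 × 1/4 = 152.75
  tall yellow-fruited: 611 × 1/4 = 152.75
  dwarf red-fruited: 611 × 1/4 = 152.75
  dwarf yellow-fruited: 611 × 1/4 = 152.75
χ² = Σ (O − E)² / E
  tall red-fruited: (147 − 152.75)² / 152.75 = 0.2164
  tall yellow-fruited: (160 − 152.75)² / 152.75 = 0.3441
  dwarf red-fruited: (151 − 152.75)² / 152.75 = 0.0200
  dwarf yellow-fruited: (153 − 152.75)² / 152.75 = 0.0004
χ² = 0.2164 + 0.3441 + 0.0200 + 0.0004 = 0.5809 ≈ 0.581
Degrees of freedom = 4 − 1 = 3; critical value at α = 0.1 is 6.251.
Since 0.581 < 6.251, we fail to reject the null hypothesis — the data are consistent with the 1:1:1:1 ratio.

0.581; consistent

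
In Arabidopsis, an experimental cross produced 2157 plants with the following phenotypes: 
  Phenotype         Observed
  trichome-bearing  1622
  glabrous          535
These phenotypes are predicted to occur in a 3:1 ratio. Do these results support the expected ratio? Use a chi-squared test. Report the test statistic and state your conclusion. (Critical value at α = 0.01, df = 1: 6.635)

Total ratio parts = 4. Expected numbers out of 2157:
  trichome-bearing: 2157 × 3/4 = 1617.75
  glabrous: 2157 × 1/4 = 539.25
χ² = Σ (O − E)² / E
  trichome-bearing: (1622 − 1617.75)² / 1617.75 = 0.0112
  glabrous: (535 − 539.25)² / 539.25 = 0.0335
χ² = 0.0112 + 0.0335 = 0.0447 ≈ 0.045
Degrees of freedom = 2 − 1 = 1; critical value at α = 0.01 is 6.635.
Since 0.045 < 6.635, we fail to reject the null hypothesis — the data are consistent with the 3:1 ratio.

0.045; consistent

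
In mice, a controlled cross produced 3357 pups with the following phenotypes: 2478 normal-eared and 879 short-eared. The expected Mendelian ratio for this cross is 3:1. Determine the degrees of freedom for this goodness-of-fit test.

A goodness-of-fit test with 2 phenotype classes has df = 2 − 1 = 1.

1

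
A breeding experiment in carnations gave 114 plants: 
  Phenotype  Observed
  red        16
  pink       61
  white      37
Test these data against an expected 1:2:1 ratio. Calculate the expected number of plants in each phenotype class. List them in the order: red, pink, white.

Expected counts for N = 114 under a 1:2:1 ratio (total parts = 4):
  red: 114 × 1/4 = 28.5
  pink: 114 × 2/4 = 57
  white: 114 × 1/4 = 28.5

28.5, 57, 28.5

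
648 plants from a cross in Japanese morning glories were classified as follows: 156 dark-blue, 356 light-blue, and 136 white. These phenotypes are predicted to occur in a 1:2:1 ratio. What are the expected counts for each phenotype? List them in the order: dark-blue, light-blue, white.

Total ratio parts = 4. Expected numbers out of 648:
  dark-blue: 648 × 1/4 = 162
  light-blue: 648 × 2/4 = 324
  white: 648 × 1/4 = 162

162, 324, 162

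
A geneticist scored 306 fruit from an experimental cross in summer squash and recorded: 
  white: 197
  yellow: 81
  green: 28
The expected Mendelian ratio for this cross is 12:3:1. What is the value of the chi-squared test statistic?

Total ratio parts = 16. Expected numbers out of 306:
  white: 306 × 12/16 = 229.5
  yellow: 306 × 3/16 = 57.375
  green: 306 × 1/16 = 19.125
χ² = Σ (O − E)² / E
  white: (197 − 229.5)² / 229.5 = 4.6024
  yellow: (81 − 57.375)² / 57.375 = 9.7279
  green: (28 − 19.125)² / 19.125 = 4.1185
χ² = 4.6024 + 9.7279 + 4.1185 = 18.4488 ≈ 18.449

18.449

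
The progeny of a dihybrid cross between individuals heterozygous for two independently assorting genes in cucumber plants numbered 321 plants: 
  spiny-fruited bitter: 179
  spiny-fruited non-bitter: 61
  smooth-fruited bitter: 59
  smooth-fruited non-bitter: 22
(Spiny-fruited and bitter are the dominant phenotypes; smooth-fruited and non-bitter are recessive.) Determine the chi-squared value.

A dihybrid F₂ with independent assortment and complete dominance at both loci gives a 9:3:3:1 phenotypic ratio.
Under the 9:3:3:1 hypothesis (Σ ratio = 16, N = 321):
  spiny-fruited bitter: 321 × 9/16 = 180.5625
  spiny-fruited non-bitter: 321 × 3/16 = 60.1875
  smooth-fruited bitter: 321 × 3/16 = 60.1875
  smooth-fruited non-bitter: 321 × 1/16 = 20.0625
χ² = Σ (O − E)² / E
  spiny-fruited bitter: (179 − 180.5625)² / 180.5625 = 0.0135
  spiny-fruited non-bitter: (61 − 60.1875)² / 60.1875 = 0.0110
  smooth-fruited bitter: (59 − 60.1875)² / 60.1875 = 0.0234
  smooth-fruited non-bitter: (22 − 20.0625)² / 20.0625 = 0.1871
χ² = 0.0135 + 0.0110 + 0.0234 + 0.1871 = 0.235

0.235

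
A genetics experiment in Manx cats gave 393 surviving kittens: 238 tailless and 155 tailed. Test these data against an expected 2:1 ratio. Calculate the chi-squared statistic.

6.595

Expected counts for N = 393 under a 2:1 ratio (total parts = 3):
  tailless: 393 × 2/3 = 262
  tailed: 393 × 1/3 = 131
χ² = Σ (O − E)² / E
  tailless: (238 − 262)² / 262 = 2.1985
  tailed: (155 − 131)² / 131 = 4.3969
χ² = 2.1985 + 4.3969 = 6.5954 ≈ 6.595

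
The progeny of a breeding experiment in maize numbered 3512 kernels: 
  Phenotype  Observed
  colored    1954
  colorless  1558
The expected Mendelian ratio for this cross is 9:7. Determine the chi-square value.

0.535

Under the 9:7 hypothesis (Σ ratio = 16, N = 3512):
  colored: 3512 × 9/16 = 1975.5
  colorless: 3512 × 7/16 = 1536.5
χ² = Σ (O − E)² / E
  colored: (1954 − 1975.5)² / 1975.5 = 0.2340
  colorless: (1558 − 1536.5)² / 1536.5 = 0.3008
χ² = 0.2340 + 0.3008 = 0.5348 ≈ 0.535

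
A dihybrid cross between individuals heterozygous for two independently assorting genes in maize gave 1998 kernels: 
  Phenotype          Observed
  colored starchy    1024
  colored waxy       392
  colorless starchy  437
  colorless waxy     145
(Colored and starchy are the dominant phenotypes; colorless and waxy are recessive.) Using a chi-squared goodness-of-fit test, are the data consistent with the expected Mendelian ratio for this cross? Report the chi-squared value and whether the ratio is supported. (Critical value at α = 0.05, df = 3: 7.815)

A dihybrid F₂ with independent assortment and complete dominance at both loci gives a 9:3:3:1 phenotypic ratio.
Expected counts for N = 1998 under a 9:3:3:1 ratio (total parts = 16):
  colored starchy: 1998 × 9/16 = 1123.875
  colored waxy: 1998 × 3/16 = 374.625
  colorless starchy: 1998 × 3/16 = 374.625
  colorless waxy: 1998 × 1/16 = 124.875
χ² = Σ (O − E)² / E
  colored starchy: (1024 − 1123.875)² / 1123.875 = 8.8756
  colored waxy: (392 − 374.625)² / 374.625 = 0.8058
  colorless starchy: (437 − 374.625)² / 374.625 = 10.3854
  colorless waxy: (145 − 124.875)² / 124.875 = 3.2434
χ² = 8.8756 + 0.8058 + 10.3854 + 3.2434 = 23.3102 ≈ 23.310
Degrees of freedom = 4 − 1 = 3; critical value at α = 0.05 is 7.815.
Since 23.310 > 7.815, we reject the null hypothesis — the data do not fit the 9:3:3:1 ratio.

23.310; not consistent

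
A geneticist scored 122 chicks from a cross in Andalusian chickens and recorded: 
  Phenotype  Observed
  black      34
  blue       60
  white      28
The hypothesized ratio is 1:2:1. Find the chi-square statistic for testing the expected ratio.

0.623

Under the 1:2:1 hypothesis (Σ ratio = 4, N = 122):
  black: 122 × 1/4 = 30.5
  blue: 122 × 2/4 = 61
  white: 122 × 1/4 = 30.5
χ² = Σ (O − E)² / E
  black: (34 − 30.5)² / 30.5 = 0.4016
  blue: (60 − 61)² / 61 = 0.0164
  white: (28 − 30.5)² / 30.5 = 0.2049
χ² = 0.4016 + 0.0164 + 0.2049 = 0.6229 ≈ 0.623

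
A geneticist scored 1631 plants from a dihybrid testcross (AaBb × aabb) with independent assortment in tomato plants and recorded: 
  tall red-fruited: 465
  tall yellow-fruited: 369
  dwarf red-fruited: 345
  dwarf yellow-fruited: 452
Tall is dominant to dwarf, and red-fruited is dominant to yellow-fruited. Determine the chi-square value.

A dihybrid testcross with independent assortment gives a 1:1:1:1 ratio.
Expected counts for N = 1631 under a 1:1:1:1 ratio (total parts = 4):
  tall red-fruited: 1631 × 1/4 = 407.75
  tall yellow-fruited: 1631 × 1/4 = 407.75
  dwarf red-fruited: 1631 × 1/4 = 407.75
  dwarf yellow-fruited: 1631 × 1/4 = 407.75
χ² = Σ (O − E)² / E
  tall red-fruited: (465 − 407.75)² / 407.75 = 8.0382
  tall yellow-fruited: (369 − 407.75)² / 407.75 = 3.6826
  dwarf red-fruited: (345 − 407.75)² / 407.75 = 9.6568
  dwarf yellow-fruited: (452 − 407.75)² / 407.75 = 4.8021
χ² = 8.0382 + 3.6826 + 9.6568 + 4.8021 = 26.1797 ≈ 26.180

26.180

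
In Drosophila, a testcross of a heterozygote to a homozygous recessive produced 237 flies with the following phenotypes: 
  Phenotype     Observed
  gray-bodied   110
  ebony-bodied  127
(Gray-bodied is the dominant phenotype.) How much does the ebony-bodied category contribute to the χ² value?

0.610

A testcross of a heterozygote (Aa × aa) gives a 1:1 phenotypic ratio.
Under the 1:1 hypothesis (Σ ratio = 2, N = 237):
  gray-bodied: 237 × 1/2 = 118.5
  ebony-bodied: 237 × 1/2 = 118.5
Contribution of ebony-bodied: (127 − 118.5)² / 118.5 = 0.6097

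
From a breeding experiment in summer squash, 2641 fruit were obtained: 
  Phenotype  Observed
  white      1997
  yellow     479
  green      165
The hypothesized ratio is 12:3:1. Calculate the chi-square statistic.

Total ratio parts = 16. Expected numbers out of 2641:
  white: 2641 × 12/16 = 1980.75
  yellow: 2641 × 3/16 = 495.1875
  green: 2641 × 1/16 = 165.0625
χ² = Σ (O − E)² / E
  white: (1997 − 1980.75)² / 1980.75 = 0.1333
  yellow: (479 − 495.1875)² / 495.1875 = 0.5292
  green: (165 − 165.0625)² / 165.0625 = 0.0000
χ² = 0.1333 + 0.5292 + 0.0000 = 0.6625 ≈ 0.663

0.663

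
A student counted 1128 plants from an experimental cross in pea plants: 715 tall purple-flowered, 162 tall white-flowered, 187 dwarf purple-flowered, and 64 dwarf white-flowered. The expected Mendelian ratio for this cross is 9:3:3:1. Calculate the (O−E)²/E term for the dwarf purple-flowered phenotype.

2.838

Under the 9:3:3:1 hypothesis (Σ ratio = 16, N = 1128):
  tall purple-flowered: 1128 × 9/16 = 634.5
  tall white-flowered: 1128 × 3/16 = 211.5
  dwarf purple-flowered: 1128 × 3/16 = 211.5
  dwarf white-flowered: 1128 × 1/16 = 70.5
Contribution of dwarf purple-flowered: (187 − 211.5)² / 211.5 = 2.8381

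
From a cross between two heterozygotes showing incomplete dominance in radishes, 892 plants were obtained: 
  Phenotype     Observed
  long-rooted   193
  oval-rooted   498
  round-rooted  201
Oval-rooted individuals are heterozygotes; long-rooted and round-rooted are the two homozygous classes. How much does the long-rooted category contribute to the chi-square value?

4.036

With incomplete dominance, a heterozygote × heterozygote cross gives a 1:2:1 phenotypic ratio.
Total ratio parts = 4. Expected numbers out of 892:
  long-rooted: 892 × 1/4 = 223
  oval-rooted: 892 × 2/4 = 446
  round-rooted: 892 × 1/4 = 223
Contribution of long-rooted: (193 − 223)² / 223 = 4.0359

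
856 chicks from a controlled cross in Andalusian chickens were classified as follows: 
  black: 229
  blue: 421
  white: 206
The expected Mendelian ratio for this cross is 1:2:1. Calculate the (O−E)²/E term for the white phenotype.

Expected counts for N = 856 under a 1:2:1 ratio (total parts = 4):
  black: 856 × 1/4 = 214
  blue: 856 × 2/4 = 428
  white: 856 × 1/4 = 214
Contribution of white: (206 − 214)² / 214 = 0.2991

0.299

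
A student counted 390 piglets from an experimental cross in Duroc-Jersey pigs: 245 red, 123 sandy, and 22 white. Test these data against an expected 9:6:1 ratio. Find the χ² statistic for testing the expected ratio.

Expected counts for N = 390 under a 9:6:1 ratio (total parts = 16):
  red: 390 × 9/16 = 219.375
  sandy: 390 × 6/16 = 146.25
  white: 390 × 1/16 = 24.375
χ² = Σ (O − E)² / E
  red: (245 − 219.375)² / 219.375 = 2.9932
  sandy: (123 − 146.25)² / 146.25 = 3.6962
  white: (22 − 24.375)² / 24.375 = 0.2314
χ² = 2.9932 + 3.6962 + 0.2314 = 6.9208 ≈ 6.921

6.921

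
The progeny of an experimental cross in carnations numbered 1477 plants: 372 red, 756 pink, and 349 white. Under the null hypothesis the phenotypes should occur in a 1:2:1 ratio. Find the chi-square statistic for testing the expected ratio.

1.546

Expected counts for N = 1477 under a 1:2:1 ratio (total parts = 4):
  red: 1477 × 1/4 = 369.25
  pink: 1477 × 2/4 = 738.5
  white: 1477 × 1/4 = 369.25
χ² = Σ (O − E)² / E
  red: (372 − 369.25)² / 369.25 = 0.0205
  pink: (756 − 738.5)² / 738.5 = 0.4147
  white: (349 − 369.25)² / 369.25 = 1.1105
χ² = 0.0205 + 0.4147 + 1.1105 = 1.5457 ≈ 1.546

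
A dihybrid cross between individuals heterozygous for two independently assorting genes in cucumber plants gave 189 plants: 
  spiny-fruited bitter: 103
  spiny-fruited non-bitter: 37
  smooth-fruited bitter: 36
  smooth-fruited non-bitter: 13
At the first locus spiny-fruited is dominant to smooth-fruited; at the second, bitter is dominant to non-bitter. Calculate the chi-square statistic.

0.300

A dihybrid F₂ with independent assortment and complete dominance at both loci gives a 9:3:3:1 phenotypic ratio.
Total ratio parts = 16. Expected numbers out of 189:
  spiny-fruited bitter: 189 × 9/16 = 106.3125
  spiny-fruited non-bitter: 189 × 3/16 = 35.4375
  smooth-fruited bitter: 189 × 3/16 = 35.4375
  smooth-fruited non-bitter: 189 × 1/16 = 11.8125
χ² = Σ (O − E)² / E
  spiny-fruited bitter: (103 − 106.3125)² / 106.3125 = 0.1032
  spiny-fruited non-bitter: (37 − 35.4375)² / 35.4375 = 0.0689
  smooth-fruited bitter: (36 − 35.4375)² / 35.4375 = 0.0089
  smooth-fruited non-bitter: (13 − 11.8125)² / 11.8125 = 0.1194
χ² = 0.1032 + 0.0689 + 0.0089 + 0.1194 = 0.3004 ≈ 0.300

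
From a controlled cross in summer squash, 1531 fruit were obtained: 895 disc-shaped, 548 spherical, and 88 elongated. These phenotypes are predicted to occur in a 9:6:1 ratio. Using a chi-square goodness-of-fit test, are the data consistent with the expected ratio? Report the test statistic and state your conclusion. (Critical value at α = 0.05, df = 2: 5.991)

Expected counts for N = 1531 under a 9:6:1 ratio (total parts = 16):
  disc-shaped: 1531 × 9/16 = 861.1875
  spherical: 1531 × 6/16 = 574.125
  elongated: 1531 × 1/16 = 95.6875
χ² = Σ (O − E)² / E
  disc-shaped: (895 − 861.1875)² / 861.1875 = 1.3276
  spherical: (548 − 574.125)² / 574.125 = 1.1888
  elongated: (88 − 95.6875)² / 95.6875 = 0.6176
χ² = 1.3276 + 1.1888 + 0.6176 = 3.134
Degrees of freedom = 3 − 1 = 2; critical value at α = 0.05 is 5.991.
Since 3.134 < 5.991, we fail to reject the null hypothesis — the data are consistent with the 9:6:1 ratio.

3.134; consistent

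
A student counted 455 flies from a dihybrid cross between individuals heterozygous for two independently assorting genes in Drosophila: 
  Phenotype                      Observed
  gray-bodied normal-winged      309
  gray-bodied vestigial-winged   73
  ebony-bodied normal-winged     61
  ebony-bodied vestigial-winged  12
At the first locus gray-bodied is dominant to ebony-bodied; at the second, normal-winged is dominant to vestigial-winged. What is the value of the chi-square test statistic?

A dihybrid F₂ with independent assortment and complete dominance at both loci gives a 9:3:3:1 phenotypic ratio.
The 9:3:3:1 ratio has 16 parts, so with N = 455 the expected counts are:
  gray-bodied normal-winged: 455 × 9/16 = 255.9375
  gray-bodied vestigial-winged: 455 × 3/16 = 85.3125
  ebony-bodied normal-winged: 455 × 3/16 = 85.3125
  ebony-bodied vestigial-winged: 455 × 1/16 = 28.4375
χ² = Σ (O − E)² / E
  gray-bodied normal-winged: (309 − 255.9375)² / 255.9375 = 11.0012
  gray-bodied vestigial-winged: (73 − 85.3125)² / 85.3125 = 1.7770
  ebony-bodied normal-winged: (61 − 85.3125)² / 85.3125 = 6.9286
  ebony-bodied vestigial-winged: (12 − 28.4375)² / 28.4375 = 9.5012
χ² = 11.0012 + 1.7770 + 6.9286 + 9.5012 = 29.208

29.208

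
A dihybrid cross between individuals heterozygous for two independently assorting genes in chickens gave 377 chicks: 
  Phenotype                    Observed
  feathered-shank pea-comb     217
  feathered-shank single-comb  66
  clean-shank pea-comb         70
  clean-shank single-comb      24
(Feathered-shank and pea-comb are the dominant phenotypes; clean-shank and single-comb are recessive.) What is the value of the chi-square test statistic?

A dihybrid F₂ with independent assortment and complete dominance at both loci gives a 9:3:3:1 phenotypic ratio.
Total ratio parts = 16. Expected numbers out of 377:
  feathered-shank pea-comb: 377 × 9/16 = 212.0625
  feathered-shank single-comb: 377 × 3/16 = 70.6875
  clean-shank pea-comb: 377 × 3/16 = 70.6875
  clean-shank single-comb: 377 × 1/16 = 23.5625
χ² = Σ (O − E)² / E
  feathered-shank pea-comb: (217 − 212.0625)² / 212.0625 = 0.1150
  feathered-shank single-comb: (66 − 70.6875)² / 70.6875 = 0.3108
  clean-shank pea-comb: (70 − 70.6875)² / 70.6875 = 0.0067
  clean-shank single-comb: (24 − 23.5625)² / 23.5625 = 0.0081
χ² = 0.1150 + 0.3108 + 0.0067 + 0.0081 = 0.4406 ≈ 0.441

0.441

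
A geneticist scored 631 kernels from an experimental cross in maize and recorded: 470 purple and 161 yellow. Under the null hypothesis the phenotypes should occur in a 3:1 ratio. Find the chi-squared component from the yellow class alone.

Under the 3:1 hypothesis (Σ ratio = 4, N = 631):
  purple: 631 × 3/4 = 473.25
  yellow: 631 × 1/4 = 157.75
Contribution of yellow: (161 − 157.75)² / 157.75 = 0.0670

0.067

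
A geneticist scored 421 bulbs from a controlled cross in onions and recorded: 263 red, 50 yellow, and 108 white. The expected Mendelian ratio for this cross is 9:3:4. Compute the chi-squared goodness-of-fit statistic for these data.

Expected counts for N = 421 under a 9:3:4 ratio (total parts = 16):
  red: 421 × 9/16 = 236.8125
  yellow: 421 × 3/16 = 78.9375
  white: 421 × 4/16 = 105.25
χ² = Σ (O − E)² / E
  red: (263 − 236.8125)² / 236.8125 = 2.8959
  yellow: (50 − 78.9375)² / 78.9375 = 10.6081
  white: (108 − 105.25)² / 105.25 = 0.0719
χ² = 2.8959 + 10.6081 + 0.0719 = 13.5759 ≈ 13.576

13.576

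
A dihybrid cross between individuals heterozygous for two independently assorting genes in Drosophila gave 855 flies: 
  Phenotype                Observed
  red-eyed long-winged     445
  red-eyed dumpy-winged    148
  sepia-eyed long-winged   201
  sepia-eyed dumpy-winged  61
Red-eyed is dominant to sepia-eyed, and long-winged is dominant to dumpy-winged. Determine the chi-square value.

15.028

A dihybrid F₂ with independent assortment and complete dominance at both loci gives a 9:3:3:1 phenotypic ratio.
Expected counts for N = 855 under a 9:3:3:1 ratio (total parts = 16):
  red-eyed long-winged: 855 × 9/16 = 480.9375
  red-eyed dumpy-winged: 855 × 3/16 = 160.3125
  sepia-eyed long-winged: 855 × 3/16 = 160.3125
  sepia-eyed dumpy-winged: 855 × 1/16 = 53.4375
χ² = Σ (O − E)² / E
  red-eyed long-winged: (445 − 480.9375)² / 480.9375 = 2.6854
  red-eyed dumpy-winged: (148 − 160.3125)² / 160.3125 = 0.9456
  sepia-eyed long-winged: (201 − 160.3125)² / 160.3125 = 10.3265
  sepia-eyed dumpy-winged: (61 − 53.4375)² / 53.4375 = 1.0702
χ² = 2.6854 + 0.9456 + 10.3265 + 1.0702 = 15.0277 ≈ 15.028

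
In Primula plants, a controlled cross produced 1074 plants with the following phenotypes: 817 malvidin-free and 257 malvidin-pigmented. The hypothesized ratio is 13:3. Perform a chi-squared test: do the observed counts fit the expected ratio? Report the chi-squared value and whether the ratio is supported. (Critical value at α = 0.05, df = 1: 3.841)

Expected counts for N = 1074 under a 13:3 ratio (total parts = 16):
  malvidin-free: 1074 × 13/16 = 872.625
  malvidin-pigmented: 1074 × 3/16 = 201.375
χ² = Σ (O − E)² / E
  malvidin-free: (817 − 872.625)² / 872.625 = 3.5458
  malvidin-pigmented: (257 − 201.375)² / 201.375 = 15.3651
χ² = 3.5458 + 15.3651 = 18.9109 ≈ 18.911
Degrees of freedom = 2 − 1 = 1; critical value at α = 0.05 is 3.841.
Since 18.911 > 3.841, we reject the null hypothesis — the data do not fit the 13:3 ratio.

18.911; not consistent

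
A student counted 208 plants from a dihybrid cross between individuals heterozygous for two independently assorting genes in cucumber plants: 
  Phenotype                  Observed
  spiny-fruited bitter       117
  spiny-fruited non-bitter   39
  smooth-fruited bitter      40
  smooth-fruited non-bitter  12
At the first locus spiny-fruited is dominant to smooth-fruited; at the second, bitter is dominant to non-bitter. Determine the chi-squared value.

A dihybrid F₂ with independent assortment and complete dominance at both loci gives a 9:3:3:1 phenotypic ratio.
Expected counts for N = 208 under a 9:3:3:1 ratio (total parts = 16):
  spiny-fruited bitter: 208 × 9/16 = 117
  spiny-fruited non-bitter: 208 × 3/16 = 39
  smooth-fruited bitter: 208 × 3/16 = 39
  smooth-fruited non-bitter: 208 × 1/16 = 13
χ² = Σ (O − E)² / E
  spiny-fruited bitter: (117 − 117)² / 117 = 0.0000
  spiny-fruited non-bitter: (39 − 39)² / 39 = 0.0000
  smooth-fruited bitter: (40 − 39)² / 39 = 0.0256
  smooth-fruited non-bitter: (12 − 13)² / 13 = 0.0769
χ² = 0.0000 + 0.0000 + 0.0256 + 0.0769 = 0.1025 ≈ 0.103

0.103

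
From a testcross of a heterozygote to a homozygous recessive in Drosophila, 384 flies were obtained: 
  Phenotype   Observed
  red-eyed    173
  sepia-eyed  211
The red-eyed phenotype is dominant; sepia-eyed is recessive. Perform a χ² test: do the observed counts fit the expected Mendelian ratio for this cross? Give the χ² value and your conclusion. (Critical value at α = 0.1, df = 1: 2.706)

A testcross of a heterozygote (Aa × aa) gives a 1:1 phenotypic ratio.
The 1:1 ratio has 2 parts, so with N = 384 the expected counts are:
  red-eyed: 384 × 1/2 = 192
  sepia-eyed: 384 × 1/2 = 192
χ² = Σ (O − E)² / E
  red-eyed: (173 − 192)² / 192 = 1.8802
  sepia-eyed: (211 − 192)² / 192 = 1.8802
χ² = 1.8802 + 1.8802 = 3.7604 ≈ 3.760
Degrees of freedom = 2 − 1 = 1; critical value at α = 0.1 is 2.706.
Since 3.760 > 2.706, we reject the null hypothesis — the data do not fit the 1:1 ratio.

3.760; not consistent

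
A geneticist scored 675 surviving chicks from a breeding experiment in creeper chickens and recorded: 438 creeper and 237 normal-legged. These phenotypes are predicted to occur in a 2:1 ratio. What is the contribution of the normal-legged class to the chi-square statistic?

0.640

Expected counts for N = 675 under a 2:1 ratio (total parts = 3):
  creeper: 675 × 2/3 = 450
  normal-legged: 675 × 1/3 = 225
Contribution of normal-legged: (237 − 225)² / 225 = 0.6400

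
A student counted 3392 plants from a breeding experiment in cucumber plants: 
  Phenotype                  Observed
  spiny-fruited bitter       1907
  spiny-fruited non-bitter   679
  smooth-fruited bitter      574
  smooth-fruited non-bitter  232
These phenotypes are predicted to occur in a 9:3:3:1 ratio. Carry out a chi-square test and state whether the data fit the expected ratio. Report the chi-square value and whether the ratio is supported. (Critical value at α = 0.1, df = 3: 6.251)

Under the 9:3:3:1 hypothesis (Σ ratio = 16, N = 3392):
  spiny-fruited bitter: 3392 × 9/16 = 1908
  spiny-fruited non-bitter: 3392 × 3/16 = 636
  smooth-fruited bitter: 3392 × 3/16 = 636
  smooth-fruited non-bitter: 3392 × 1/16 = 212
χ² = Σ (O − E)² / E
  spiny-fruited bitter: (1907 − 1908)² / 1908 = 0.0005
  spiny-fruited non-bitter: (679 − 636)² / 636 = 2.9072
  smooth-fruited bitter: (574 − 636)² / 636 = 6.0440
  smooth-fruited non-bitter: (232 − 212)² / 212 = 1.8868
χ² = 0.0005 + 2.9072 + 6.0440 + 1.8868 = 10.8385 ≈ 10.839
Degrees of freedom = 4 − 1 = 3; critical value at α = 0.1 is 6.251.
Since 10.839 > 6.251, we reject the null hypothesis — the data do not fit the 9:3:3:1 ratio.

10.839; not consistent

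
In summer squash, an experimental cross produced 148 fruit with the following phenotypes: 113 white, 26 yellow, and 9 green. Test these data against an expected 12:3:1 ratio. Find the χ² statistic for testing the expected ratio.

0.153

Total ratio parts = 16. Expected numbers out of 148:
  white: 148 × 12/16 = 111
  yellow: 148 × 3/16 = 27.75
  green: 148 × 1/16 = 9.25
χ² = Σ (O − E)² / E
  white: (113 − 111)² / 111 = 0.0360
  yellow: (26 − 27.75)² / 27.75 = 0.1104
  green: (9 − 9.25)² / 9.25 = 0.0068
χ² = 0.0360 + 0.1104 + 0.0068 = 0.1532 ≈ 0.153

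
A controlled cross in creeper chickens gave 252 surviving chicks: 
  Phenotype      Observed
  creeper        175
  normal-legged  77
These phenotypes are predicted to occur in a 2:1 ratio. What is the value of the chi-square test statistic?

The 2:1 ratio has 3 parts, so with N = 252 the expected counts are:
  creeper: 252 × 2/3 = 168
  normal-legged: 252 × 1/3 = 84
χ² = Σ (O − E)² / E
  creeper: (175 − 168)² / 168 = 0.2917
  normal-legged: (77 − 84)² / 84 = 0.5833
χ² = 0.2917 + 0.5833 = 0.875

0.875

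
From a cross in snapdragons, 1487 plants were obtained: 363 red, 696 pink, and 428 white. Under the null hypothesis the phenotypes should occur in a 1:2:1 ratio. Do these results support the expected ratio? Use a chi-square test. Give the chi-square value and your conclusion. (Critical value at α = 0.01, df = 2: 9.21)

Expected counts for N = 1487 under a 1:2:1 ratio (total parts = 4):
  red: 1487 × 1/4 = 371.75
  pink: 1487 × 2/4 = 743.5
  white: 1487 × 1/4 = 371.75
χ² = Σ (O − E)² / E
  red: (363 − 371.75)² / 371.75 = 0.2060
  pink: (696 − 743.5)² / 743.5 = 3.0346
  white: (428 − 371.75)² / 371.75 = 8.5113
χ² = 0.2060 + 3.0346 + 8.5113 = 11.7519 ≈ 11.752
Degrees of freedom = 3 − 1 = 2; critical value at α = 0.01 is 9.21.
Since 11.752 > 9.21, we reject the null hypothesis — the data do not fit the 1:2:1 ratio.

11.752; not consistent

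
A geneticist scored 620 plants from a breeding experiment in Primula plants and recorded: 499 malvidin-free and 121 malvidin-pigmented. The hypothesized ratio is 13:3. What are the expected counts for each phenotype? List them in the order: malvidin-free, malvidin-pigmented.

Expected counts for N = 620 under a 13:3 ratio (total parts = 16):
  malvidin-free: 620 × 13/16 = 503.75
  malvidin-pigmented: 620 × 3/16 = 116.25

503.75, 116.25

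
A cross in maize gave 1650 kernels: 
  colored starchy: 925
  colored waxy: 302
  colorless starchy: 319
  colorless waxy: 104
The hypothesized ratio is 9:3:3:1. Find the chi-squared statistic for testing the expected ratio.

Total ratio parts = 16. Expected numbers out of 1650:
  colored starchy: 1650 × 9/16 = 928.125
  colored waxy: 1650 × 3/16 = 309.375
  colorless starchy: 1650 × 3/16 = 309.375
  colorless waxy: 1650 × 1/16 = 103.125
χ² = Σ (O − E)² / E
  colored starchy: (925 − 928.125)² / 928.125 = 0.0105
  colored waxy: (302 − 309.375)² / 309.375 = 0.1758
  colorless starchy: (319 − 309.375)² / 309.375 = 0.2994
  colorless waxy: (104 − 103.125)² / 103.125 = 0.0074
χ² = 0.0105 + 0.1758 + 0.2994 + 0.0074 = 0.4931 ≈ 0.493

0.493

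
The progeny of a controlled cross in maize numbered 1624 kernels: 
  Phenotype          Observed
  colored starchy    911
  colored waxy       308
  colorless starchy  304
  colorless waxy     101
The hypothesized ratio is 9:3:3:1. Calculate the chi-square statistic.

Expected counts for N = 1624 under a 9:3:3:1 ratio (total parts = 16):
  colored starchy: 1624 × 9/16 = 913.5
  colored waxy: 1624 × 3/16 = 304.5
  colorless starchy: 1624 × 3/16 = 304.5
  colorless waxy: 1624 × 1/16 = 101.5
χ² = Σ (O − E)² / E
  colored starchy: (911 − 913.5)² / 913.5 = 0.0068
  colored waxy: (308 − 304.5)² / 304.5 = 0.0402
  colorless starchy: (304 − 304.5)² / 304.5 = 0.0008
  colorless waxy: (101 − 101.5)² / 101.5 = 0.0025
χ² = 0.0068 + 0.0402 + 0.0008 + 0.0025 = 0.0503 ≈ 0.050

0.050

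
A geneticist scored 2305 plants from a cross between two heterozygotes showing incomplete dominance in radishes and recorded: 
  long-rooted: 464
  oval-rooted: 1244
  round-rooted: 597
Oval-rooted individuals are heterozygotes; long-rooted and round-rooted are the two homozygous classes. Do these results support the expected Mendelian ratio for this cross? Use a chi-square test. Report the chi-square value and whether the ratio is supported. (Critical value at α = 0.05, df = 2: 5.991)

29.877; not consistent

With incomplete dominance, a heterozygote × heterozygote cross gives a 1:2:1 phenotypic ratio.
Under the 1:2:1 hypothesis (Σ ratio = 4, N = 2305):
  long-rooted: 2305 × 1/4 = 576.25
  oval-rooted: 2305 × 2/4 = 1152.5
  round-rooted: 2305 × 1/4 = 576.25
χ² = Σ (O − E)² / E
  long-rooted: (464 − 576.25)² / 576.25 = 21.8656
  oval-rooted: (1244 − 1152.5)² / 1152.5 = 7.2644
  round-rooted: (597 − 576.25)² / 576.25 = 0.7472
χ² = 21.8656 + 7.2644 + 0.7472 = 29.8772 ≈ 29.877
Degrees of freedom = 3 − 1 = 2; critical value at α = 0.05 is 5.991.
Since 29.877 > 5.991, we reject the null hypothesis — the data do not fit the 1:2:1 ratio.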